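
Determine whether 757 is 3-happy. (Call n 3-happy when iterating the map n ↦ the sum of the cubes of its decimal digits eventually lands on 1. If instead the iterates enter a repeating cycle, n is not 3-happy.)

757 → 7³ + 5³ + 7³ = 811
811 → 8³ + 1³ + 1³ = 514
514 → 5³ + 1³ + 4³ = 190
190 → 1³ + 9³ + 0³ = 730
730 → 7³ + 3³ + 0³ = 370
370 → 3³ + 7³ + 0³ = 370  — 370 already seen; the sequence cycles without reaching 1.

not 3-happy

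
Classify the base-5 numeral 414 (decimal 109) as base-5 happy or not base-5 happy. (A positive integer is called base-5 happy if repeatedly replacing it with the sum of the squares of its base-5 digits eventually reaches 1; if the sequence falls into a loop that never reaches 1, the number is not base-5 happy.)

base-5 happy

109 = (4,1,4)_5 → 4² + 1² + 4² = 16 + 1 + 16 = 33
33 = (1,1,3)_5 → 1² + 1² + 3² = 1 + 1 + 9 = 11
11 = (2,1)_5 → 2² + 1² = 4 + 1 = 5
5 = (1,0)_5 → 1² + 0² = 1 + 0 = 1  — reached 1.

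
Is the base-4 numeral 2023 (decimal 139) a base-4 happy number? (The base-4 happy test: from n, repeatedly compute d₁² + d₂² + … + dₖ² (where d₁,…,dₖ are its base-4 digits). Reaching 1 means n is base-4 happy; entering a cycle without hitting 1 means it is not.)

139 = (2,0,2,3)_4 → 2² + 0² + 2² + 3² = 17
17 = (1,0,1)_4 → 1² + 0² + 1² = 2
2 = (2)_4 → 2² = 4
4 = (1,0)_4 → 1² + 0² = 1  — reached 1.

base-4 happy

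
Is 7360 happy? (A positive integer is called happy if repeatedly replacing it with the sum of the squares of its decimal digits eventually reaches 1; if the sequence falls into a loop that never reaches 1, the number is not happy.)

7360 → 7² + 3² + 6² + 0² = 49 + 9 + 36 + 0 = 94
94 → 9² + 4² = 81 + 16 = 97
97 → 9² + 7² = 81 + 49 = 130
130 → 1² + 3² + 0² = 1 + 9 + 0 = 10
10 → 1² + 0² = 1 + 0 = 1  — reached 1.

happy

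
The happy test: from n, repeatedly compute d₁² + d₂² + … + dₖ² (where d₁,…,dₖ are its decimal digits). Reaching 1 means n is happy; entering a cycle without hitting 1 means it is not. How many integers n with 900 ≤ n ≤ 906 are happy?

900: 900 → 81 → 65 → 61 → 37 → 58 → 89 → 145 → 42 → 20 → 4 → 16 → 37  — not happy
901: 901 → 82 → 68 → 100 → 1  — happy
902: 902 → 85 → 89 → 145 → 42 → 20 → 4 → 16 → 37 → 58 → 89  — not happy
903: 903 → 90 → 81 → 65 → 61 → 37 → 58 → 89 → 145 → 42 → 20 → 4 → 16 → 37  — not happy
904: 904 → 97 → 130 → 10 → 1  — happy
905: 905 → 106 → 37 → 58 → 89 → 145 → 42 → 20 → 4 → 16 → 37  — not happy
906: 906 → 117 → 51 → 26 → 40 → 16 → 37 → 58 → 89 → 145 → 42 → 20 → 4 → 16  — not happy
happy: 901, 904

2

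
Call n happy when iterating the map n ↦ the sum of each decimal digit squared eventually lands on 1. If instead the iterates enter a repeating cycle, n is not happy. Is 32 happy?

32 → 3² + 2² = 9 + 4 = 13
13 → 1² + 3² = 1 + 9 = 10
10 → 1² + 0² = 1 + 0 = 1  — reached 1.

happy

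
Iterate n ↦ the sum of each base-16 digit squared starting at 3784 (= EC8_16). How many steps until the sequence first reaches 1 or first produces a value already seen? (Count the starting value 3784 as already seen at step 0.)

8

3784 = (14,12,8)_16 → 14² + 12² + 8² = 404
404 = (1,9,4)_16 → 1² + 9² + 4² = 98
98 = (6,2)_16 → 6² + 2² = 40
40 = (2,8)_16 → 2² + 8² = 68
68 = (4,4)_16 → 4² + 4² = 32
32 = (2,0)_16 → 2² + 0² = 4
4 = (4)_16 → 4² = 16
16 = (1,0)_16 → 1² + 0² = 1  — reached 1.
That took 8 steps.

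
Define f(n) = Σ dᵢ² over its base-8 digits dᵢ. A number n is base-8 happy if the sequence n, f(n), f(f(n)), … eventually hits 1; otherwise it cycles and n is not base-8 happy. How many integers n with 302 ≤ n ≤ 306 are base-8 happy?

1

302: 302 → 77 → 27 → 18 → 8 → 1  — base-8 happy
303: 303 → 90 → 14 → 37 → 41 → 26 → 13 → 26  — not base-8 happy
304: 304 → 52 → 52  — not base-8 happy
305: 305 → 53 → 61 → 74 → 6 → 36 → 32 → 16 → 4 → 16  — not base-8 happy
306: 306 → 56 → 49 → 37 → 41 → 26 → 13 → 26  — not base-8 happy
base-8 happy: 302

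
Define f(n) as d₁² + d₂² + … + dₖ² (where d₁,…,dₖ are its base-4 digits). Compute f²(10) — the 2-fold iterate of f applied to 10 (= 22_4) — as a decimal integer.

10 = (2,2)_4 → 2² + 2² = 4 + 4 = 8
8 = (2,0)_4 → 2² + 0² = 4 + 0 = 4

4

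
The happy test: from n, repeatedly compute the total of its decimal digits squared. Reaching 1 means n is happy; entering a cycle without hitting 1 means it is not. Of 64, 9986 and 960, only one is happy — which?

9986

64: 64 → 52 → 29 → 85 → 89 → 145 → 42 → 20 → 4 → 16 → 37 → 58 → 89  — repeats 89 (not happy)
9986: 9986 → 262 → 44 → 32 → 13 → 10 → 1  — reaches 1 (happy)
960: 960 → 117 → 51 → 26 → 40 → 16 → 37 → 58 → 89 → 145 → 42 → 20 → 4 → 16  — repeats 16 (not happy)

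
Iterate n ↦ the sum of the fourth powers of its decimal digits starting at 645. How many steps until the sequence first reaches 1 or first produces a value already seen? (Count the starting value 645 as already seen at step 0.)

12

645 → 6⁴ + 4⁴ + 5⁴ = 1296 + 256 + 625 = 2177
2177 → 2⁴ + 1⁴ + 7⁴ + 7⁴ = 16 + 1 + 2401 + 2401 = 4819
4819 → 4⁴ + 8⁴ + 1⁴ + 9⁴ = 256 + 4096 + 1 + 6561 = 10914
10914 → 1⁴ + 0⁴ + 9⁴ + 1⁴ + 4⁴ = 1 + 0 + 6561 + 1 + 256 = 6819
6819 → 6⁴ + 8⁴ + 1⁴ + 9⁴ = 1296 + 4096 + 1 + 6561 = 11954
11954 → 1⁴ + 1⁴ + 9⁴ + 5⁴ + 4⁴ = 1 + 1 + 6561 + 625 + 256 = 7444
7444 → 7⁴ + 4⁴ + 4⁴ + 4⁴ = 2401 + 256 + 256 + 256 = 3169
3169 → 3⁴ + 1⁴ + 6⁴ + 9⁴ = 81 + 1 + 1296 + 6561 = 7939
7939 → 7⁴ + 9⁴ + 3⁴ + 9⁴ = 2401 + 6561 + 81 + 6561 = 15604
15604 → 1⁴ + 5⁴ + 6⁴ + 0⁴ + 4⁴ = 1 + 625 + 1296 + 0 + 256 = 2178
2178 → 2⁴ + 1⁴ + 7⁴ + 8⁴ = 16 + 1 + 2401 + 4096 = 6514
6514 → 6⁴ + 5⁴ + 1⁴ + 4⁴ = 1296 + 625 + 1 + 256 = 2178  — 2178 repeats.
That took 12 steps.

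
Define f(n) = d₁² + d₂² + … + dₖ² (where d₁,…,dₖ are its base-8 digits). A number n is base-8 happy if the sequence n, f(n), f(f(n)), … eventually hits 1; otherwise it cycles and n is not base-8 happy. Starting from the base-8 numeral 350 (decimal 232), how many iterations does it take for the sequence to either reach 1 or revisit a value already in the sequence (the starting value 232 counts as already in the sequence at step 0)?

232 = (3,5,0)_8 → 3² + 5² + 0² = 9 + 25 + 0 = 34
34 = (4,2)_8 → 4² + 2² = 16 + 4 = 20
20 = (2,4)_8 → 2² + 4² = 4 + 16 = 20  — 20 repeats.
That took 3 steps.

3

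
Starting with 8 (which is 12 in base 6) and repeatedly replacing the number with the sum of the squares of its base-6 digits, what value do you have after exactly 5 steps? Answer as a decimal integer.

41

8 = (1,2)_6 → 1² + 2² = 5
5 = (5)_6 → 5² = 25
25 = (4,1)_6 → 4² + 1² = 17
17 = (2,5)_6 → 2² + 5² = 29
29 = (4,5)_6 → 4² + 5² = 41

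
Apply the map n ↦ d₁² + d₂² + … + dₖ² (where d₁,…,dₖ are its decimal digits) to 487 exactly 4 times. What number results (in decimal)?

1

487 → 4² + 8² + 7² = 16 + 64 + 49 = 129
129 → 1² + 2² + 9² = 1 + 4 + 81 = 86
86 → 8² + 6² = 64 + 36 = 100
100 → 1² + 0² + 0² = 1 + 0 + 0 = 1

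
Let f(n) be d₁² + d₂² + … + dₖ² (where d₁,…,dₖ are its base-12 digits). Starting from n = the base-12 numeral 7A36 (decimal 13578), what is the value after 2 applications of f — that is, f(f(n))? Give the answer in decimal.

21

13578 = (7,10,3,6)_12 → 7² + 10² + 3² + 6² = 194
194 = (1,4,2)_12 → 1² + 4² + 2² = 21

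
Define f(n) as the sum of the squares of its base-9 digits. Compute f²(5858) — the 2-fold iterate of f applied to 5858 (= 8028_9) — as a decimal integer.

62

5858 = (8,0,2,8)_9 → 8² + 0² + 2² + 8² = 64 + 0 + 4 + 64 = 132
132 = (1,5,6)_9 → 1² + 5² + 6² = 1 + 25 + 36 = 62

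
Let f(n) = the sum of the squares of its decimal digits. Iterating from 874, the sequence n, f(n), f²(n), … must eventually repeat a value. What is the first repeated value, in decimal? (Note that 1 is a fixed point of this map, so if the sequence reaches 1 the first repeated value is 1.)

1

874 → 8² + 7² + 4² = 64 + 49 + 16 = 129
129 → 1² + 2² + 9² = 1 + 4 + 81 = 86
86 → 8² + 6² = 64 + 36 = 100
100 → 1² + 0² + 0² = 1 + 0 + 0 = 1  — reached the fixed point 1.
1 → 1, so 1 is the first repeated value.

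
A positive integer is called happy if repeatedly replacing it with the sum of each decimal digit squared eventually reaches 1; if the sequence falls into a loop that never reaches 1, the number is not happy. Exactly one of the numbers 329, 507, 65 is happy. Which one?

329: 329 → 94 → 97 → 130 → 10 → 1  — reaches 1 (happy)
507: 507 → 74 → 65 → 61 → 37 → 58 → 89 → 145 → 42 → 20 → 4 → 16 → 37  — repeats 37 (not happy)
65: 65 → 61 → 37 → 58 → 89 → 145 → 42 → 20 → 4 → 16 → 37  — repeats 37 (not happy)

329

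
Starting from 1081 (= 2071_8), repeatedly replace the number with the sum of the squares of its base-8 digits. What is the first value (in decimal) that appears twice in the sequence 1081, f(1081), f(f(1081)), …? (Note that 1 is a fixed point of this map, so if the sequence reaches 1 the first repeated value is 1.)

4

1081 = (2,0,7,1)_8 → 2² + 0² + 7² + 1² = 4 + 0 + 49 + 1 = 54
54 = (6,6)_8 → 6² + 6² = 36 + 36 = 72
72 = (1,1,0)_8 → 1² + 1² + 0² = 1 + 1 + 0 = 2
2 = (2)_8 → 2² = 4
4 = (4)_8 → 4² = 16
16 = (2,0)_8 → 2² + 0² = 4 + 0 = 4  — 4 already appeared earlier.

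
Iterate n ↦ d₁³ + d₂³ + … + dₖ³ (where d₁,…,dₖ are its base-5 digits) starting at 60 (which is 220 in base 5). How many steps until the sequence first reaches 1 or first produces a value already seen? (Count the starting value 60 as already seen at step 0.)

60 = (2,2,0)_5 → 2³ + 2³ + 0³ = 8 + 8 + 0 = 16
16 = (3,1)_5 → 3³ + 1³ = 27 + 1 = 28
28 = (1,0,3)_5 → 1³ + 0³ + 3³ = 1 + 0 + 27 = 28  — 28 repeats.
That took 3 steps.

3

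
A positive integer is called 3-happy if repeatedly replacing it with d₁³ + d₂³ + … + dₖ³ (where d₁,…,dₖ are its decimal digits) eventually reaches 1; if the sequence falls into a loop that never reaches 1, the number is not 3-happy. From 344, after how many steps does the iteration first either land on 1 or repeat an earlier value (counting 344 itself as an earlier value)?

344 → 3³ + 4³ + 4³ = 27 + 64 + 64 = 155
155 → 1³ + 5³ + 5³ = 1 + 125 + 125 = 251
251 → 2³ + 5³ + 1³ = 8 + 125 + 1 = 134
134 → 1³ + 3³ + 4³ = 1 + 27 + 64 = 92
92 → 9³ + 2³ = 729 + 8 = 737
737 → 7³ + 3³ + 7³ = 343 + 27 + 343 = 713
713 → 7³ + 1³ + 3³ = 343 + 1 + 27 = 371
371 → 3³ + 7³ + 1³ = 27 + 343 + 1 = 371  — 371 repeats.
That took 8 steps.

8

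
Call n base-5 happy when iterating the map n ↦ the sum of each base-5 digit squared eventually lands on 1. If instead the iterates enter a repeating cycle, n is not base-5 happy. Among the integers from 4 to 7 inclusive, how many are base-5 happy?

2

4: 4 → 16 → 10 → 4  — not base-5 happy
5: 5 → 1  — base-5 happy
6: 6 → 2 → 4 → 16 → 10 → 4  — not base-5 happy
7: 7 → 5 → 1  — base-5 happy
base-5 happy: 5, 7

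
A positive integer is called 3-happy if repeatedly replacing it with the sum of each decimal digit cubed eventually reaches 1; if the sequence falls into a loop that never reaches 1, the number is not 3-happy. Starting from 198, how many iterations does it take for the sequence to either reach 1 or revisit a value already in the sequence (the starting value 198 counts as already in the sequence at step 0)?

5

198 → 1³ + 9³ + 8³ = 1 + 729 + 512 = 1242
1242 → 1³ + 2³ + 4³ + 2³ = 1 + 8 + 64 + 8 = 81
81 → 8³ + 1³ = 512 + 1 = 513
513 → 5³ + 1³ + 3³ = 125 + 1 + 27 = 153
153 → 1³ + 5³ + 3³ = 1 + 125 + 27 = 153  — 153 repeats.
That took 5 steps.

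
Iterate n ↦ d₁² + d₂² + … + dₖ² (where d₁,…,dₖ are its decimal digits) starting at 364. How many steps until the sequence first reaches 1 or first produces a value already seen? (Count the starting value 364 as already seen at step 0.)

10

364 → 3² + 6² + 4² = 9 + 36 + 16 = 61
61 → 6² + 1² = 36 + 1 = 37
37 → 3² + 7² = 9 + 49 = 58
58 → 5² + 8² = 25 + 64 = 89
89 → 8² + 9² = 64 + 81 = 145
145 → 1² + 4² + 5² = 1 + 16 + 25 = 42
42 → 4² + 2² = 16 + 4 = 20
20 → 2² + 0² = 4 + 0 = 4
4 → 4² = 16
16 → 1² + 6² = 1 + 36 = 37  — 37 repeats.
That took 10 steps.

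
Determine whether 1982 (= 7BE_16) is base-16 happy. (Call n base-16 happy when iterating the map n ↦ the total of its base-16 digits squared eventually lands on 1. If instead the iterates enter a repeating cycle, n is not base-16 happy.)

1982 = (7,11,14)_16 → 7² + 11² + 14² = 366
366 = (1,6,14)_16 → 1² + 6² + 14² = 233
233 = (14,9)_16 → 14² + 9² = 277
277 = (1,1,5)_16 → 1² + 1² + 5² = 27
27 = (1,11)_16 → 1² + 11² = 122
122 = (7,10)_16 → 7² + 10² = 149
149 = (9,5)_16 → 9² + 5² = 106
106 = (6,10)_16 → 6² + 10² = 136
136 = (8,8)_16 → 8² + 8² = 128
128 = (8,0)_16 → 8² + 0² = 64
64 = (4,0)_16 → 4² + 0² = 16
16 = (1,0)_16 → 1² + 0² = 1  — reached 1.

base-16 happy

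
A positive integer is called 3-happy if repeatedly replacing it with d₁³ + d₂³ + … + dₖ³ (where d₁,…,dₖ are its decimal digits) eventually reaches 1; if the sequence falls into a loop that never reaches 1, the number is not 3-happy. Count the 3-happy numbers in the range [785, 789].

785: 785 → 980 → 1241 → 74 → 407 → 407  — not 3-happy
786: 786 → 1071 → 345 → 216 → 225 → 141 → 66 → 432 → 99 → 1458 → 702 → 351 → 153 → 153  — not 3-happy
787: 787 → 1198 → 1243 → 100 → 1  — 3-happy
788: 788 → 1367 → 587 → 980 → 1241 → 74 → 407 → 407  — not 3-happy
789: 789 → 1584 → 702 → 351 → 153 → 153  — not 3-happy
3-happy: 787

1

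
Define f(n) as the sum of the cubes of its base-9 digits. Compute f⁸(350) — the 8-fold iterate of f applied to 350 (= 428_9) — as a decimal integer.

350 = (4,2,8)_9 → 4³ + 2³ + 8³ = 584
584 = (7,1,8)_9 → 7³ + 1³ + 8³ = 856
856 = (1,1,5,1)_9 → 1³ + 1³ + 5³ + 1³ = 128
128 = (1,5,2)_9 → 1³ + 5³ + 2³ = 134
134 = (1,5,8)_9 → 1³ + 5³ + 8³ = 638
638 = (7,7,8)_9 → 7³ + 7³ + 8³ = 1198
1198 = (1,5,7,1)_9 → 1³ + 5³ + 7³ + 1³ = 470
470 = (5,7,2)_9 → 5³ + 7³ + 2³ = 476

476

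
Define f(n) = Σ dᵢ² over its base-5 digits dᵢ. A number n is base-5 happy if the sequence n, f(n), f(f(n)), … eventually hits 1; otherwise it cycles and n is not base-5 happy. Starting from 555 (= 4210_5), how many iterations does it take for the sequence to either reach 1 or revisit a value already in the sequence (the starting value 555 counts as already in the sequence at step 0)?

555 = (4,2,1,0)_5 → 4² + 2² + 1² + 0² = 16 + 4 + 1 + 0 = 21
21 = (4,1)_5 → 4² + 1² = 16 + 1 = 17
17 = (3,2)_5 → 3² + 2² = 9 + 4 = 13
13 = (2,3)_5 → 2² + 3² = 4 + 9 = 13  — 13 repeats.
That took 4 steps.

4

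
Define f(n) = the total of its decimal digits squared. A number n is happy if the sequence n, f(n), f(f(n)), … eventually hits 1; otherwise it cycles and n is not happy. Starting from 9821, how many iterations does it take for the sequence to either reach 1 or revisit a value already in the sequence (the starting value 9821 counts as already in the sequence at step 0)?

12

9821 → 9² + 8² + 2² + 1² = 150
150 → 1² + 5² + 0² = 26
26 → 2² + 6² = 40
40 → 4² + 0² = 16
16 → 1² + 6² = 37
37 → 3² + 7² = 58
58 → 5² + 8² = 89
89 → 8² + 9² = 145
145 → 1² + 4² + 5² = 42
42 → 4² + 2² = 20
20 → 2² + 0² = 4
4 → 4² = 16  — 16 repeats.
That took 12 steps.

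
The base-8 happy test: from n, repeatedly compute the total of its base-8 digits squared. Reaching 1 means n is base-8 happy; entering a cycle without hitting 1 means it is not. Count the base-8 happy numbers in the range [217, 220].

217: 217 → 19 → 13 → 26 → 13  (repeats 13)
218: 218 → 22 → 40 → 25 → 10 → 5 → 25  (repeats 25)
219: 219 → 27 → 18 → 8 → 1  (reaches 1)
220: 220 → 34 → 20 → 20  (repeats 20)
base-8 happy: 219

1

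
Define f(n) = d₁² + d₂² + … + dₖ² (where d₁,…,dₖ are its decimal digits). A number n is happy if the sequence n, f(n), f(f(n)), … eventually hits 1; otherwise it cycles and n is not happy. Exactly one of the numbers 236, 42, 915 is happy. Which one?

236

236: 236 → 49 → 97 → 130 → 10 → 1  — reaches 1 (happy)
42: 42 → 20 → 4 → 16 → 37 → 58 → 89 → 145 → 42  — repeats 42 (not happy)
915: 915 → 107 → 50 → 25 → 29 → 85 → 89 → 145 → 42 → 20 → 4 → 16 → 37 → 58 → 89  — repeats 89 (not happy)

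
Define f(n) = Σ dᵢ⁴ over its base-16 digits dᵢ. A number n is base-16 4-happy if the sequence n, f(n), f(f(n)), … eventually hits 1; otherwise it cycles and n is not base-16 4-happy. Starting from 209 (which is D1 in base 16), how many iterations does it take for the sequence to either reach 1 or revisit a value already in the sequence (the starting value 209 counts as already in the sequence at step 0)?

11

209 = (13,1)_16 → 13⁴ + 1⁴ = 28562
28562 = (6,15,9,2)_16 → 6⁴ + 15⁴ + 9⁴ + 2⁴ = 58498
58498 = (14,4,8,2)_16 → 14⁴ + 4⁴ + 8⁴ + 2⁴ = 42784
42784 = (10,7,2,0)_16 → 10⁴ + 7⁴ + 2⁴ + 0⁴ = 12417
12417 = (3,0,8,1)_16 → 3⁴ + 0⁴ + 8⁴ + 1⁴ = 4178
4178 = (1,0,5,2)_16 → 1⁴ + 0⁴ + 5⁴ + 2⁴ = 642
642 = (2,8,2)_16 → 2⁴ + 8⁴ + 2⁴ = 4128
4128 = (1,0,2,0)_16 → 1⁴ + 0⁴ + 2⁴ + 0⁴ = 17
17 = (1,1)_16 → 1⁴ + 1⁴ = 2
2 = (2)_16 → 2⁴ = 16
16 = (1,0)_16 → 1⁴ + 0⁴ = 1  — reached 1.
That took 11 steps.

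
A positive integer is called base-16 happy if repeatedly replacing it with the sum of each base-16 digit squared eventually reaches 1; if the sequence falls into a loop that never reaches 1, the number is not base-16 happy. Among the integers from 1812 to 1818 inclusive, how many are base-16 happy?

3

1812: 1812 → 66 → 20 → 17 → 2 → 4 → 16 → 1  — base-16 happy
1813: 1813 → 75 → 137 → 145 → 82 → 29 → 170 → 200 → 208 → 169 → 181 → 146 → 85 → 50 → 13 → 169  — not base-16 happy
1814: 1814 → 86 → 61 → 178 → 125 → 218 → 269 → 170 → 200 → 208 → 169 → 181 → 146 → 85 → 50 → 13 → 169  — not base-16 happy
1815: 1815 → 99 → 45 → 173 → 269 → 170 → 200 → 208 → 169 → 181 → 146 → 85 → 50 → 13 → 169  — not base-16 happy
1816: 1816 → 114 → 53 → 34 → 8 → 64 → 16 → 1  — base-16 happy
1817: 1817 → 131 → 73 → 97 → 37 → 29 → 170 → 200 → 208 → 169 → 181 → 146 → 85 → 50 → 13 → 169  — not base-16 happy
1818: 1818 → 150 → 117 → 74 → 116 → 65 → 17 → 2 → 4 → 16 → 1  — base-16 happy
base-16 happy: 1812, 1816, 1818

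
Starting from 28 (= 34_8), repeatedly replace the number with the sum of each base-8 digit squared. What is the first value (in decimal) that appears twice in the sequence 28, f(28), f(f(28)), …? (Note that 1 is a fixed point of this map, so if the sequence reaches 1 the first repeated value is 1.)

28 = (3,4)_8 → 25
25 = (3,1)_8 → 10
10 = (1,2)_8 → 5
5 = (5)_8 → 25  — 25 already appeared earlier.

25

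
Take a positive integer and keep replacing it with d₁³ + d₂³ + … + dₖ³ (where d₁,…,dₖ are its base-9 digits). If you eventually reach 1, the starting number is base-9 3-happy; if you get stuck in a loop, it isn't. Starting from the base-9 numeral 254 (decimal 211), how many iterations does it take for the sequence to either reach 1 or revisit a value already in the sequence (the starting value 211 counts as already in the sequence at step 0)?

5

211 = (2,5,4)_9 → 2³ + 5³ + 4³ = 8 + 125 + 64 = 197
197 = (2,3,8)_9 → 2³ + 3³ + 8³ = 8 + 27 + 512 = 547
547 = (6,6,7)_9 → 6³ + 6³ + 7³ = 216 + 216 + 343 = 775
775 = (1,0,5,1)_9 → 1³ + 0³ + 5³ + 1³ = 1 + 0 + 125 + 1 = 127
127 = (1,5,1)_9 → 1³ + 5³ + 1³ = 1 + 125 + 1 = 127  — 127 repeats.
That took 5 steps.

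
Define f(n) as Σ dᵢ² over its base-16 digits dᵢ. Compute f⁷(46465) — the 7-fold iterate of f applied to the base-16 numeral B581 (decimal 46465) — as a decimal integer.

46465 = (11,5,8,1)_16 → 11² + 5² + 8² + 1² = 211
211 = (13,3)_16 → 13² + 3² = 178
178 = (11,2)_16 → 11² + 2² = 125
125 = (7,13)_16 → 7² + 13² = 218
218 = (13,10)_16 → 13² + 10² = 269
269 = (1,0,13)_16 → 1² + 0² + 13² = 170
170 = (10,10)_16 → 10² + 10² = 200

200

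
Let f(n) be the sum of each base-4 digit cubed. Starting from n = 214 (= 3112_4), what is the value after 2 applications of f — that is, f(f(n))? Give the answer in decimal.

214 = (3,1,1,2)_4 → 3³ + 1³ + 1³ + 2³ = 27 + 1 + 1 + 8 = 37
37 = (2,1,1)_4 → 2³ + 1³ + 1³ = 8 + 1 + 1 = 10

10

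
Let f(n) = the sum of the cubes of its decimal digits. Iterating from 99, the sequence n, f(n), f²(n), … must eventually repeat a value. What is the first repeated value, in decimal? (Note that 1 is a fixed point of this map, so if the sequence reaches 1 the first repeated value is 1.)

153

99 → 9³ + 9³ = 1458
1458 → 1³ + 4³ + 5³ + 8³ = 702
702 → 7³ + 0³ + 2³ = 351
351 → 3³ + 5³ + 1³ = 153
153 → 1³ + 5³ + 3³ = 153  — 153 already appeared earlier.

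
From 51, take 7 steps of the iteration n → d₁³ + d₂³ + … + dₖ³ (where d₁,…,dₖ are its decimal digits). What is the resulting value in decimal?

51 → 5³ + 1³ = 126
126 → 1³ + 2³ + 6³ = 225
225 → 2³ + 2³ + 5³ = 141
141 → 1³ + 4³ + 1³ = 66
66 → 6³ + 6³ = 432
432 → 4³ + 3³ + 2³ = 99
99 → 9³ + 9³ = 1458

1458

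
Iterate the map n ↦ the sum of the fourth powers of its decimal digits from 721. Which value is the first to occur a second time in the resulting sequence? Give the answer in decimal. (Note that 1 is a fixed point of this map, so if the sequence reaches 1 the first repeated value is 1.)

721 → 2418
2418 → 4369
4369 → 8194
8194 → 10914
10914 → 6819
6819 → 11954
11954 → 7444
7444 → 3169
3169 → 7939
7939 → 15604
15604 → 2178
2178 → 6514
6514 → 2178  — 2178 already appeared earlier.

2178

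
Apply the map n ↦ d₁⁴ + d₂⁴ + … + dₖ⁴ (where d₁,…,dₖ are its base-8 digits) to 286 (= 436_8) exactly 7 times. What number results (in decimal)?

286 = (4,3,6)_8 → 1633
1633 = (3,1,4,1)_8 → 339
339 = (5,2,3)_8 → 722
722 = (1,3,2,2)_8 → 114
114 = (1,6,2)_8 → 1313
1313 = (2,4,4,1)_8 → 529
529 = (1,0,2,1)_8 → 18

18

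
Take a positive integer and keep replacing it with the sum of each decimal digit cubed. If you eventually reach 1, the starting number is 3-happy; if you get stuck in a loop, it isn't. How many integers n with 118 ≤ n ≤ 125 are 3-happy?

118: 118 → 514 → 190 → 730 → 370 → 370  (repeats 370)
119: 119 → 731 → 371 → 371  (repeats 371)
120: 120 → 9 → 729 → 1080 → 513 → 153 → 153  (repeats 153)
121: 121 → 10 → 1  (reaches 1)
122: 122 → 17 → 344 → 155 → 251 → 134 → 92 → 737 → 713 → 371 → 371  (repeats 371)
123: 123 → 36 → 243 → 99 → 1458 → 702 → 351 → 153 → 153  (repeats 153)
124: 124 → 73 → 370 → 370  (repeats 370)
125: 125 → 134 → 92 → 737 → 713 → 371 → 371  (repeats 371)
3-happy: 121

1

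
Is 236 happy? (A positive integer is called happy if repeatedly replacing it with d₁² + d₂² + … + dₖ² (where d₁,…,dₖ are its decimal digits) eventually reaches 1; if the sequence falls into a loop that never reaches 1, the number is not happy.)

happy

236 → 2² + 3² + 6² = 49
49 → 4² + 9² = 97
97 → 9² + 7² = 130
130 → 1² + 3² + 0² = 10
10 → 1² + 0² = 1  — reached 1.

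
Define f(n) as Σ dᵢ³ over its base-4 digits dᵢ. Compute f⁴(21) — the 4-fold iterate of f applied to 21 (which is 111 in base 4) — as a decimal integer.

9

21 = (1,1,1)_4 → 1³ + 1³ + 1³ = 3
3 = (3)_4 → 3³ = 27
27 = (1,2,3)_4 → 1³ + 2³ + 3³ = 36
36 = (2,1,0)_4 → 2³ + 1³ + 0³ = 9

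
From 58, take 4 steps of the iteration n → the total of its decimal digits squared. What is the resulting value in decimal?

20

58 → 5² + 8² = 89
89 → 8² + 9² = 145
145 → 1² + 4² + 5² = 42
42 → 4² + 2² = 20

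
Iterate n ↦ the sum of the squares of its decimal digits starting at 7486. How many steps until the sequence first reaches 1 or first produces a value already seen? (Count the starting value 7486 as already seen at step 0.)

7486 → 7² + 4² + 8² + 6² = 49 + 16 + 64 + 36 = 165
165 → 1² + 6² + 5² = 1 + 36 + 25 = 62
62 → 6² + 2² = 36 + 4 = 40
40 → 4² + 0² = 16 + 0 = 16
16 → 1² + 6² = 1 + 36 = 37
37 → 3² + 7² = 9 + 49 = 58
58 → 5² + 8² = 25 + 64 = 89
89 → 8² + 9² = 64 + 81 = 145
145 → 1² + 4² + 5² = 1 + 16 + 25 = 42
42 → 4² + 2² = 16 + 4 = 20
20 → 2² + 0² = 4 + 0 = 4
4 → 4² = 16  — 16 repeats.
That took 12 steps.

12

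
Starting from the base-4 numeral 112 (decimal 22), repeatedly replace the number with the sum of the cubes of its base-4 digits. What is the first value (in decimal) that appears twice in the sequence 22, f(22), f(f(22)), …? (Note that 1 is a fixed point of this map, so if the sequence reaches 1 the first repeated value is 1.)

22 = (1,1,2)_4 → 1³ + 1³ + 2³ = 1 + 1 + 8 = 10
10 = (2,2)_4 → 2³ + 2³ = 8 + 8 = 16
16 = (1,0,0)_4 → 1³ + 0³ + 0³ = 1 + 0 + 0 = 1  — reached the fixed point 1.
1 → 1, so 1 is the first repeated value.

1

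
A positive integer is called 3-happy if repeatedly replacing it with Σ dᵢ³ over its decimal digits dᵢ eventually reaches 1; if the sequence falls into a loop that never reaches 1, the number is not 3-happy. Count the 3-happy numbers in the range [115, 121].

1

115: 115 → 127 → 352 → 160 → 217 → 352  (repeats 352)
116: 116 → 218 → 521 → 134 → 92 → 737 → 713 → 371 → 371  (repeats 371)
117: 117 → 345 → 216 → 225 → 141 → 66 → 432 → 99 → 1458 → 702 → 351 → 153 → 153  (repeats 153)
118: 118 → 514 → 190 → 730 → 370 → 370  (repeats 370)
119: 119 → 731 → 371 → 371  (repeats 371)
120: 120 → 9 → 729 → 1080 → 513 → 153 → 153  (repeats 153)
121: 121 → 10 → 1  (reaches 1)
3-happy: 121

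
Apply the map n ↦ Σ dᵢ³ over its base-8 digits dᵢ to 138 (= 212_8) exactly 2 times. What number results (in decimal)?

138 = (2,1,2)_8 → 2³ + 1³ + 2³ = 17
17 = (2,1)_8 → 2³ + 1³ = 9

9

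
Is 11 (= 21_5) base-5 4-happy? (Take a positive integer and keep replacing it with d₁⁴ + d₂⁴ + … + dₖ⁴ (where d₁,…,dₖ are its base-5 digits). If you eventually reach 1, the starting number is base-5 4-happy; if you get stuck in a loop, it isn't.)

11 = (2,1)_5 → 2⁴ + 1⁴ = 17
17 = (3,2)_5 → 3⁴ + 2⁴ = 97
97 = (3,4,2)_5 → 3⁴ + 4⁴ + 2⁴ = 353
353 = (2,4,0,3)_5 → 2⁴ + 4⁴ + 0⁴ + 3⁴ = 353  — 353 already seen; the sequence cycles without reaching 1.

not base-5 4-happy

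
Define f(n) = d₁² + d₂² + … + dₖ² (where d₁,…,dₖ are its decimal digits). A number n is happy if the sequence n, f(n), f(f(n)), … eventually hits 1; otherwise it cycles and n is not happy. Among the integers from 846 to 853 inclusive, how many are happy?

1

846: 846 → 116 → 38 → 73 → 58 → 89 → 145 → 42 → 20 → 4 → 16 → 37 → 58  — not happy
847: 847 → 129 → 86 → 100 → 1  — happy
848: 848 → 144 → 33 → 18 → 65 → 61 → 37 → 58 → 89 → 145 → 42 → 20 → 4 → 16 → 37  — not happy
849: 849 → 161 → 38 → 73 → 58 → 89 → 145 → 42 → 20 → 4 → 16 → 37 → 58  — not happy
850: 850 → 89 → 145 → 42 → 20 → 4 → 16 → 37 → 58 → 89  — not happy
851: 851 → 90 → 81 → 65 → 61 → 37 → 58 → 89 → 145 → 42 → 20 → 4 → 16 → 37  — not happy
852: 852 → 93 → 90 → 81 → 65 → 61 → 37 → 58 → 89 → 145 → 42 → 20 → 4 → 16 → 37  — not happy
853: 853 → 98 → 145 → 42 → 20 → 4 → 16 → 37 → 58 → 89 → 145  — not happy
happy: 847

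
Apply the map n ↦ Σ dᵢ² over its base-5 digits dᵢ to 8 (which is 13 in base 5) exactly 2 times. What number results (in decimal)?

4

8 = (1,3)_5 → 1² + 3² = 10
10 = (2,0)_5 → 2² + 0² = 4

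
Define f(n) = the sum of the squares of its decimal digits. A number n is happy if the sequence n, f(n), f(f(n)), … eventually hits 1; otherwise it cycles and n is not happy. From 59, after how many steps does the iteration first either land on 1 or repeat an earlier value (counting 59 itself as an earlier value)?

59 → 106
106 → 37
37 → 58
58 → 89
89 → 145
145 → 42
42 → 20
20 → 4
4 → 16
16 → 37  — 37 repeats.
That took 10 steps.

10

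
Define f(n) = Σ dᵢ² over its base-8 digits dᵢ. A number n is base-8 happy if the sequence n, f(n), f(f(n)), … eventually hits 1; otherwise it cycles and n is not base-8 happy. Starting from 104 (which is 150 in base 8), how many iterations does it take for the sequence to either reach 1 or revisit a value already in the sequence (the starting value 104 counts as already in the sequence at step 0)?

3

104 = (1,5,0)_8 → 1² + 5² + 0² = 26
26 = (3,2)_8 → 3² + 2² = 13
13 = (1,5)_8 → 1² + 5² = 26  — 26 repeats.
That took 3 steps.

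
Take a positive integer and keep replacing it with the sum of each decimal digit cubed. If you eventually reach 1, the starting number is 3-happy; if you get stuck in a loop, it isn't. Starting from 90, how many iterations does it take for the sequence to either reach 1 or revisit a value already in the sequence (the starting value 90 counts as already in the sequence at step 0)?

90 → 9³ + 0³ = 729 + 0 = 729
729 → 7³ + 2³ + 9³ = 343 + 8 + 729 = 1080
1080 → 1³ + 0³ + 8³ + 0³ = 1 + 0 + 512 + 0 = 513
513 → 5³ + 1³ + 3³ = 125 + 1 + 27 = 153
153 → 1³ + 5³ + 3³ = 1 + 125 + 27 = 153  — 153 repeats.
That took 5 steps.

5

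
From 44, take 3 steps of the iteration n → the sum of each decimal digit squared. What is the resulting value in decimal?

10

44 → 4² + 4² = 32
32 → 3² + 2² = 13
13 → 1² + 3² = 10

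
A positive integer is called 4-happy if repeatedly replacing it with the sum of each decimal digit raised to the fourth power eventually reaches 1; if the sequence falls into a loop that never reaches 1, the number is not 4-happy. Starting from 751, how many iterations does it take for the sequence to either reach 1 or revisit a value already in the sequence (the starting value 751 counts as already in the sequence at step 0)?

751 → 7⁴ + 5⁴ + 1⁴ = 3027
3027 → 3⁴ + 0⁴ + 2⁴ + 7⁴ = 2498
2498 → 2⁴ + 4⁴ + 9⁴ + 8⁴ = 10929
10929 → 1⁴ + 0⁴ + 9⁴ + 2⁴ + 9⁴ = 13139
13139 → 1⁴ + 3⁴ + 1⁴ + 3⁴ + 9⁴ = 6725
6725 → 6⁴ + 7⁴ + 2⁴ + 5⁴ = 4338
4338 → 4⁴ + 3⁴ + 3⁴ + 8⁴ = 4514
4514 → 4⁴ + 5⁴ + 1⁴ + 4⁴ = 1138
1138 → 1⁴ + 1⁴ + 3⁴ + 8⁴ = 4179
4179 → 4⁴ + 1⁴ + 7⁴ + 9⁴ = 9219
9219 → 9⁴ + 2⁴ + 1⁴ + 9⁴ = 13139  — 13139 repeats.
That took 11 steps.

11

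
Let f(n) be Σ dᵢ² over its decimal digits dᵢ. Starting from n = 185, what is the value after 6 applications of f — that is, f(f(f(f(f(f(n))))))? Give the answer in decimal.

185 → 1² + 8² + 5² = 1 + 64 + 25 = 90
90 → 9² + 0² = 81 + 0 = 81
81 → 8² + 1² = 64 + 1 = 65
65 → 6² + 5² = 36 + 25 = 61
61 → 6² + 1² = 36 + 1 = 37
37 → 3² + 7² = 9 + 49 = 58

58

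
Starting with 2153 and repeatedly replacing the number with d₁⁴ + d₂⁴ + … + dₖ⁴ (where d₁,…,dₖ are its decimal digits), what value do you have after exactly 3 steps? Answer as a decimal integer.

2153 → 723
723 → 2498
2498 → 10929

10929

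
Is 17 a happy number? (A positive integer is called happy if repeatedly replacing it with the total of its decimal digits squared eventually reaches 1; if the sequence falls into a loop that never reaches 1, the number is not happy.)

not happy

17 → 1² + 7² = 1 + 49 = 50
50 → 5² + 0² = 25 + 0 = 25
25 → 2² + 5² = 4 + 25 = 29
29 → 2² + 9² = 4 + 81 = 85
85 → 8² + 5² = 64 + 25 = 89
89 → 8² + 9² = 64 + 81 = 145
145 → 1² + 4² + 5² = 1 + 16 + 25 = 42
42 → 4² + 2² = 16 + 4 = 20
20 → 2² + 0² = 4 + 0 = 4
4 → 4² = 16
16 → 1² + 6² = 1 + 36 = 37
37 → 3² + 7² = 9 + 49 = 58
58 → 5² + 8² = 25 + 64 = 89  — 89 already seen; the sequence cycles without reaching 1.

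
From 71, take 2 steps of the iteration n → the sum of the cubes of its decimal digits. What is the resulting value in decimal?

155

71 → 7³ + 1³ = 344
344 → 3³ + 4³ + 4³ = 155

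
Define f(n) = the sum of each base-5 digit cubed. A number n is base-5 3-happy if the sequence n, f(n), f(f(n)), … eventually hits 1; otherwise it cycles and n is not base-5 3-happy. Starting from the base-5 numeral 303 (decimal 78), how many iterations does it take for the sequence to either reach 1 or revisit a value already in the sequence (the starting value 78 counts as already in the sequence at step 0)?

5

78 = (3,0,3)_5 → 54
54 = (2,0,4)_5 → 72
72 = (2,4,2)_5 → 80
80 = (3,1,0)_5 → 28
28 = (1,0,3)_5 → 28  — 28 repeats.
That took 5 steps.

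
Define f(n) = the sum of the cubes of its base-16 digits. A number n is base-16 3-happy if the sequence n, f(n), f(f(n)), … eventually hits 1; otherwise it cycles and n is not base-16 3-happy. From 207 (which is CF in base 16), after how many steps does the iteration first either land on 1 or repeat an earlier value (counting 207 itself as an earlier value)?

11

207 = (12,15)_16 → 5103
5103 = (1,3,14,15)_16 → 6147
6147 = (1,8,0,3)_16 → 540
540 = (2,1,12)_16 → 1737
1737 = (6,12,9)_16 → 2673
2673 = (10,7,1)_16 → 1344
1344 = (5,4,0)_16 → 189
189 = (11,13)_16 → 3528
3528 = (13,12,8)_16 → 4437
4437 = (1,1,5,5)_16 → 252
252 = (15,12)_16 → 5103  — 5103 repeats.
That took 11 steps.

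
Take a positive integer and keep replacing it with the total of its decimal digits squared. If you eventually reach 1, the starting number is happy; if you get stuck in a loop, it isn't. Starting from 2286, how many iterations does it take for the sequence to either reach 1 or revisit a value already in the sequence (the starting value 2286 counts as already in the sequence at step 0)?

2286 → 2² + 2² + 8² + 6² = 4 + 4 + 64 + 36 = 108
108 → 1² + 0² + 8² = 1 + 0 + 64 = 65
65 → 6² + 5² = 36 + 25 = 61
61 → 6² + 1² = 36 + 1 = 37
37 → 3² + 7² = 9 + 49 = 58
58 → 5² + 8² = 25 + 64 = 89
89 → 8² + 9² = 64 + 81 = 145
145 → 1² + 4² + 5² = 1 + 16 + 25 = 42
42 → 4² + 2² = 16 + 4 = 20
20 → 2² + 0² = 4 + 0 = 4
4 → 4² = 16
16 → 1² + 6² = 1 + 36 = 37  — 37 repeats.
That took 12 steps.

12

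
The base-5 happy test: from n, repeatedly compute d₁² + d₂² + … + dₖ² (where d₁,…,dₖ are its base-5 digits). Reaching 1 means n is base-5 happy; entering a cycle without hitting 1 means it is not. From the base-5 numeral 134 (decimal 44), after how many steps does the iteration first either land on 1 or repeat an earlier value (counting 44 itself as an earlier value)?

6

44 = (1,3,4)_5 → 1² + 3² + 4² = 26
26 = (1,0,1)_5 → 1² + 0² + 1² = 2
2 = (2)_5 → 2² = 4
4 = (4)_5 → 4² = 16
16 = (3,1)_5 → 3² + 1² = 10
10 = (2,0)_5 → 2² + 0² = 4  — 4 repeats.
That took 6 steps.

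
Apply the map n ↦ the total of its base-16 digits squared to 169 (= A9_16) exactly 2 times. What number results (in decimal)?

146

169 = (10,9)_16 → 10² + 9² = 181
181 = (11,5)_16 → 11² + 5² = 146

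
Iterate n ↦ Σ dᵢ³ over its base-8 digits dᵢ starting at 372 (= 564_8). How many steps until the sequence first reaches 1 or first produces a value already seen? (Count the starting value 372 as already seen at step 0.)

372 = (5,6,4)_8 → 5³ + 6³ + 4³ = 405
405 = (6,2,5)_8 → 6³ + 2³ + 5³ = 349
349 = (5,3,5)_8 → 5³ + 3³ + 5³ = 277
277 = (4,2,5)_8 → 4³ + 2³ + 5³ = 197
197 = (3,0,5)_8 → 3³ + 0³ + 5³ = 152
152 = (2,3,0)_8 → 2³ + 3³ + 0³ = 35
35 = (4,3)_8 → 4³ + 3³ = 91
91 = (1,3,3)_8 → 1³ + 3³ + 3³ = 55
55 = (6,7)_8 → 6³ + 7³ = 559
559 = (1,0,5,7)_8 → 1³ + 0³ + 5³ + 7³ = 469
469 = (7,2,5)_8 → 7³ + 2³ + 5³ = 476
476 = (7,3,4)_8 → 7³ + 3³ + 4³ = 434
434 = (6,6,2)_8 → 6³ + 6³ + 2³ = 440
440 = (6,7,0)_8 → 6³ + 7³ + 0³ = 559  — 559 repeats.
That took 14 steps.

14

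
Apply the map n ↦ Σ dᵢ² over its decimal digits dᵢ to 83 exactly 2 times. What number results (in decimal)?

58

83 → 8² + 3² = 64 + 9 = 73
73 → 7² + 3² = 49 + 9 = 58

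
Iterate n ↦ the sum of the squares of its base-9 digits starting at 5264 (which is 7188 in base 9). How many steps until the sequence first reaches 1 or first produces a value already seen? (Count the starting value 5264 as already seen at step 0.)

6

5264 = (7,1,8,8)_9 → 7² + 1² + 8² + 8² = 49 + 1 + 64 + 64 = 178
178 = (2,1,7)_9 → 2² + 1² + 7² = 4 + 1 + 49 = 54
54 = (6,0)_9 → 6² + 0² = 36 + 0 = 36
36 = (4,0)_9 → 4² + 0² = 16 + 0 = 16
16 = (1,7)_9 → 1² + 7² = 1 + 49 = 50
50 = (5,5)_9 → 5² + 5² = 25 + 25 = 50  — 50 repeats.
That took 6 steps.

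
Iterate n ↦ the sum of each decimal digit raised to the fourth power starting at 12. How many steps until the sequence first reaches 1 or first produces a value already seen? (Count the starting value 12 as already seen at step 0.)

5

12 → 1⁴ + 2⁴ = 17
17 → 1⁴ + 7⁴ = 2402
2402 → 2⁴ + 4⁴ + 0⁴ + 2⁴ = 288
288 → 2⁴ + 8⁴ + 8⁴ = 8208
8208 → 8⁴ + 2⁴ + 0⁴ + 8⁴ = 8208  — 8208 repeats.
That took 5 steps.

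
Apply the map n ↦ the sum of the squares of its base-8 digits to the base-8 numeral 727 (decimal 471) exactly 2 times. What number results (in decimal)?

471 = (7,2,7)_8 → 7² + 2² + 7² = 49 + 4 + 49 = 102
102 = (1,4,6)_8 → 1² + 4² + 6² = 1 + 16 + 36 = 53

53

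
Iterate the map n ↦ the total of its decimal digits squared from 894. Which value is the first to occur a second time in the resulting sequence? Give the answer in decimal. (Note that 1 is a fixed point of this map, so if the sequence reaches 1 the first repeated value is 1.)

894 → 8² + 9² + 4² = 161
161 → 1² + 6² + 1² = 38
38 → 3² + 8² = 73
73 → 7² + 3² = 58
58 → 5² + 8² = 89
89 → 8² + 9² = 145
145 → 1² + 4² + 5² = 42
42 → 4² + 2² = 20
20 → 2² + 0² = 4
4 → 4² = 16
16 → 1² + 6² = 37
37 → 3² + 7² = 58  — 58 already appeared earlier.

58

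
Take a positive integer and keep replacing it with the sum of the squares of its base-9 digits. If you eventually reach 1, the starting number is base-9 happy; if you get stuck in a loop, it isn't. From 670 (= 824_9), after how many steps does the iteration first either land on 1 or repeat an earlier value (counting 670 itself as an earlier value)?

670 = (8,2,4)_9 → 8² + 2² + 4² = 84
84 = (1,0,3)_9 → 1² + 0² + 3² = 10
10 = (1,1)_9 → 1² + 1² = 2
2 = (2)_9 → 2² = 4
4 = (4)_9 → 4² = 16
16 = (1,7)_9 → 1² + 7² = 50
50 = (5,5)_9 → 5² + 5² = 50  — 50 repeats.
That took 7 steps.

7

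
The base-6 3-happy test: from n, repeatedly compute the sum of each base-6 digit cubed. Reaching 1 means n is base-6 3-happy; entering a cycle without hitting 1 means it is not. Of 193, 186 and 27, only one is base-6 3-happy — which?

193: 193 → 134 → 99 → 99  — repeats 99 (not base-6 3-happy)
186: 186 → 126 → 54 → 28 → 128 → 62 → 73 → 9 → 28  — repeats 28 (not base-6 3-happy)
27: 27 → 91 → 36 → 1  — reaches 1 (base-6 3-happy)

27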